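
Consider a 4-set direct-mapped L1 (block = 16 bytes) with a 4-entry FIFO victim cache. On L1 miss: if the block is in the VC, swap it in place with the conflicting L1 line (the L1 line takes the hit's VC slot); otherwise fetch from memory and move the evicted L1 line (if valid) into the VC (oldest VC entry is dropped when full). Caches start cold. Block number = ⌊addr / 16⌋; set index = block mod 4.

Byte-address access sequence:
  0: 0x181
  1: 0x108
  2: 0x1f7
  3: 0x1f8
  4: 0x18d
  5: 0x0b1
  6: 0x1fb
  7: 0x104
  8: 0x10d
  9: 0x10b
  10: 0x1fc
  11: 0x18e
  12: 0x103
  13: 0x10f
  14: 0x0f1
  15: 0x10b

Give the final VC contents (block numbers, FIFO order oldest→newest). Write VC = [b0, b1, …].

VC = [24, 11, 31]

0: 0x181 (blk 24, set 0) → MISS  vc=[]
1: 0x108 (blk 16, set 0) → MISS  vc=[24]
2: 0x1f7 (blk 31, set 3) → MISS  vc=[24]
3: 0x1f8 (blk 31, set 3) → L1-HIT  vc=[24]
4: 0x18d (blk 24, set 0) → VC-HIT  vc=[16]
5: 0xb1 (blk 11, set 3) → MISS  vc=[16, 31]
6: 0x1fb (blk 31, set 3) → VC-HIT  vc=[16, 11]
7: 0x104 (blk 16, set 0) → VC-HIT  vc=[24, 11]
8: 0x10d (blk 16, set 0) → L1-HIT  vc=[24, 11]
9: 0x10b (blk 16, set 0) → L1-HIT  vc=[24, 11]
10: 0x1fc (blk 31, set 3) → L1-HIT  vc=[24, 11]
11: 0x18e (blk 24, set 0) → VC-HIT  vc=[16, 11]
12: 0x103 (blk 16, set 0) → VC-HIT  vc=[24, 11]
13: 0x10f (blk 16, set 0) → L1-HIT  vc=[24, 11]
14: 0xf1 (blk 15, set 3) → MISS  vc=[24, 11, 31]
15: 0x10b (blk 16, set 0) → L1-HIT  vc=[24, 11, 31]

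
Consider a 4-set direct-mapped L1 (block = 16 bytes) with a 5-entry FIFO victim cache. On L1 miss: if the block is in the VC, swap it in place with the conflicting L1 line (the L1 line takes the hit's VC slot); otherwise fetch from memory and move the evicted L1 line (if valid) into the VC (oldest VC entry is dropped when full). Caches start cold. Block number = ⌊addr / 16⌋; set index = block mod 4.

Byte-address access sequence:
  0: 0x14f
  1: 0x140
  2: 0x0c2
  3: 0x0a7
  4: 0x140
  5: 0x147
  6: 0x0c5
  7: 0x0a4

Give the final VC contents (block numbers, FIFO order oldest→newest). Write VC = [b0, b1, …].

0: 0x14f (blk 20, set 0) → MISS  vc=[]
1: 0x140 (blk 20, set 0) → L1-HIT  vc=[]
2: 0xc2 (blk 12, set 0) → MISS  vc=[20]
3: 0xa7 (blk 10, set 2) → MISS  vc=[20]
4: 0x140 (blk 20, set 0) → VC-HIT  vc=[12]
5: 0x147 (blk 20, set 0) → L1-HIT  vc=[12]
6: 0xc5 (blk 12, set 0) → VC-HIT  vc=[20]
7: 0xa4 (blk 10, set 2) → L1-HIT  vc=[20]

VC = [20]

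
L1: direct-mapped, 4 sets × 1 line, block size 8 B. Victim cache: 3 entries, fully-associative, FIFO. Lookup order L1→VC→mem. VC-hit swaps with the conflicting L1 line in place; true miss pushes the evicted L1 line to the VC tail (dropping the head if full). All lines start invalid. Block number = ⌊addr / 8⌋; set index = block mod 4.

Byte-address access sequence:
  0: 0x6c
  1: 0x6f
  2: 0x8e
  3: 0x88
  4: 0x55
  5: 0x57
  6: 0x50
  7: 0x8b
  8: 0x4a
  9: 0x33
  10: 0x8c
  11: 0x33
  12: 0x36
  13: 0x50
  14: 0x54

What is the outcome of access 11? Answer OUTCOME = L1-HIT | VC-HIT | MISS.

OUTCOME = L1-HIT

  [0] addr=0x6c blk=13 s=1: MISS | VC []
  [1] addr=0x6f blk=13 s=1: L1-HIT | VC []
  [2] addr=0x8e blk=17 s=1: MISS | VC [13]
  [3] addr=0x88 blk=17 s=1: L1-HIT | VC [13]
  [4] addr=0x55 blk=10 s=2: MISS | VC [13]
  [5] addr=0x57 blk=10 s=2: L1-HIT | VC [13]
  [6] addr=0x50 blk=10 s=2: L1-HIT | VC [13]
  [7] addr=0x8b blk=17 s=1: L1-HIT | VC [13]
  [8] addr=0x4a blk=9 s=1: MISS | VC [13, 17]
  [9] addr=0x33 blk=6 s=2: MISS | VC [13, 17, 10]
  [10] addr=0x8c blk=17 s=1: VC-HIT | VC [13, 9, 10]
  [11] addr=0x33 blk=6 s=2: L1-HIT | VC [13, 9, 10]
  [12] addr=0x36 blk=6 s=2: L1-HIT | VC [13, 9, 10]
  [13] addr=0x50 blk=10 s=2: VC-HIT | VC [13, 9, 6]
  [14] addr=0x54 blk=10 s=2: L1-HIT | VC [13, 9, 6]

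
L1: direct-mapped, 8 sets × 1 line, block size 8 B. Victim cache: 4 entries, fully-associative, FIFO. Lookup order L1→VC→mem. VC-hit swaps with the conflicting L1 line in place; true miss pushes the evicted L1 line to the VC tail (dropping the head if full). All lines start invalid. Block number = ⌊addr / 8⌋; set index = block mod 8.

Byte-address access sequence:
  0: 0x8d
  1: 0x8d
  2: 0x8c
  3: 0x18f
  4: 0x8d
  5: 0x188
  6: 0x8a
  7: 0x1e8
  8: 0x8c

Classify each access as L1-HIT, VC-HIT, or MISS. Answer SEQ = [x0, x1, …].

SEQ = [MISS, L1-HIT, L1-HIT, MISS, VC-HIT, VC-HIT, VC-HIT, MISS, L1-HIT]

  [0] addr=0x8d blk=17 s=1: MISS | VC []
  [1] addr=0x8d blk=17 s=1: L1-HIT | VC []
  [2] addr=0x8c blk=17 s=1: L1-HIT | VC []
  [3] addr=0x18f blk=49 s=1: MISS | VC [17]
  [4] addr=0x8d blk=17 s=1: VC-HIT | VC [49]
  [5] addr=0x188 blk=49 s=1: VC-HIT | VC [17]
  [6] addr=0x8a blk=17 s=1: VC-HIT | VC [49]
  [7] addr=0x1e8 blk=61 s=5: MISS | VC [49]
  [8] addr=0x8c blk=17 s=1: L1-HIT | VC [49]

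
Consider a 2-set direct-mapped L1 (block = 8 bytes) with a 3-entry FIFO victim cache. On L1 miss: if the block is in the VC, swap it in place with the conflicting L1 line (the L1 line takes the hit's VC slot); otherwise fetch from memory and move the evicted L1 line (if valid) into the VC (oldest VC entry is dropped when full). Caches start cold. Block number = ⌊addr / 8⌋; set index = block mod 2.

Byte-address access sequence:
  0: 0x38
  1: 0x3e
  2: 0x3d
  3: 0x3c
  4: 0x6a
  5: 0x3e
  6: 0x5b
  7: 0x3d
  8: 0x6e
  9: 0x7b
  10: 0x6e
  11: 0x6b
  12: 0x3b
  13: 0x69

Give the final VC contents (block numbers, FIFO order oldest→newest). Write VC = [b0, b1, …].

VC = [7, 11, 15]

  [0] addr=0x38 blk=7 s=1: MISS | VC []
  [1] addr=0x3e blk=7 s=1: L1-HIT | VC []
  [2] addr=0x3d blk=7 s=1: L1-HIT | VC []
  [3] addr=0x3c blk=7 s=1: L1-HIT | VC []
  [4] addr=0x6a blk=13 s=1: MISS | VC [7]
  [5] addr=0x3e blk=7 s=1: VC-HIT | VC [13]
  [6] addr=0x5b blk=11 s=1: MISS | VC [13, 7]
  [7] addr=0x3d blk=7 s=1: VC-HIT | VC [13, 11]
  [8] addr=0x6e blk=13 s=1: VC-HIT | VC [7, 11]
  [9] addr=0x7b blk=15 s=1: MISS | VC [7, 11, 13]
  [10] addr=0x6e blk=13 s=1: VC-HIT | VC [7, 11, 15]
  [11] addr=0x6b blk=13 s=1: L1-HIT | VC [7, 11, 15]
  [12] addr=0x3b blk=7 s=1: VC-HIT | VC [13, 11, 15]
  [13] addr=0x69 blk=13 s=1: VC-HIT | VC [7, 11, 15]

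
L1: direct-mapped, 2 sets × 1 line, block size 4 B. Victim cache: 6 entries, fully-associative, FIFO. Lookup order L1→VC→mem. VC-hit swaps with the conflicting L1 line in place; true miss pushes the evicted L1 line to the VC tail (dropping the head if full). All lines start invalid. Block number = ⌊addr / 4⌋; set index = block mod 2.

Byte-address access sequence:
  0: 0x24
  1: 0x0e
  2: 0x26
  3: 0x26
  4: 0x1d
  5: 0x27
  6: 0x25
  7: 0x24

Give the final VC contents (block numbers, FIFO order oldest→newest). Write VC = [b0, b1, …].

VC = [3, 7]

  [0] addr=0x24 blk=9 s=1: MISS | VC []
  [1] addr=0xe blk=3 s=1: MISS | VC [9]
  [2] addr=0x26 blk=9 s=1: VC-HIT | VC [3]
  [3] addr=0x26 blk=9 s=1: L1-HIT | VC [3]
  [4] addr=0x1d blk=7 s=1: MISS | VC [3, 9]
  [5] addr=0x27 blk=9 s=1: VC-HIT | VC [3, 7]
  [6] addr=0x25 blk=9 s=1: L1-HIT | VC [3, 7]
  [7] addr=0x24 blk=9 s=1: L1-HIT | VC [3, 7]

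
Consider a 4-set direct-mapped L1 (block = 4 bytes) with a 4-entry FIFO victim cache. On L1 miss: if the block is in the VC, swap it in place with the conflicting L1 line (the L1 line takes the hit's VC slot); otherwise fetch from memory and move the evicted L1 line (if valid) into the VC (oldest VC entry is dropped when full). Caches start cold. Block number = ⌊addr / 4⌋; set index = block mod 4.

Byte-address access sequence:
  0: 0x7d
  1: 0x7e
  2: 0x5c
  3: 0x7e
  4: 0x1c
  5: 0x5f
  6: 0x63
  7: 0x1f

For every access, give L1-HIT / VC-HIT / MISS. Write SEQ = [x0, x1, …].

0: 0x7d (blk 31, set 3) → MISS  vc=[]
1: 0x7e (blk 31, set 3) → L1-HIT  vc=[]
2: 0x5c (blk 23, set 3) → MISS  vc=[31]
3: 0x7e (blk 31, set 3) → VC-HIT  vc=[23]
4: 0x1c (blk 7, set 3) → MISS  vc=[23, 31]
5: 0x5f (blk 23, set 3) → VC-HIT  vc=[7, 31]
6: 0x63 (blk 24, set 0) → MISS  vc=[7, 31]
7: 0x1f (blk 7, set 3) → VC-HIT  vc=[23, 31]

SEQ = [MISS, L1-HIT, MISS, VC-HIT, MISS, VC-HIT, MISS, VC-HIT]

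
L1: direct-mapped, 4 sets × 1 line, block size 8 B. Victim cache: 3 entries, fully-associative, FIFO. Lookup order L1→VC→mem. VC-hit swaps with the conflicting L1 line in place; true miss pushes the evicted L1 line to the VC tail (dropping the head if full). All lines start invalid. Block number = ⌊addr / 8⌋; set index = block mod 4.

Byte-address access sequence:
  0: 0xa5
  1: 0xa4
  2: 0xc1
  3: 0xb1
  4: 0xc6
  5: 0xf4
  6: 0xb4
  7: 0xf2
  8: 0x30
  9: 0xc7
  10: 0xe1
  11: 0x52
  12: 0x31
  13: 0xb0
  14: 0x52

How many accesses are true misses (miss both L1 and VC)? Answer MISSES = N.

  [0] addr=0xa5 blk=20 s=0: MISS | VC []
  [1] addr=0xa4 blk=20 s=0: L1-HIT | VC []
  [2] addr=0xc1 blk=24 s=0: MISS | VC [20]
  [3] addr=0xb1 blk=22 s=2: MISS | VC [20]
  [4] addr=0xc6 blk=24 s=0: L1-HIT | VC [20]
  [5] addr=0xf4 blk=30 s=2: MISS | VC [20, 22]
  [6] addr=0xb4 blk=22 s=2: VC-HIT | VC [20, 30]
  [7] addr=0xf2 blk=30 s=2: VC-HIT | VC [20, 22]
  [8] addr=0x30 blk=6 s=2: MISS | VC [20, 22, 30]
  [9] addr=0xc7 blk=24 s=0: L1-HIT | VC [20, 22, 30]
  [10] addr=0xe1 blk=28 s=0: MISS | VC [22, 30, 24]
  [11] addr=0x52 blk=10 s=2: MISS | VC [30, 24, 6]
  [12] addr=0x31 blk=6 s=2: VC-HIT | VC [30, 24, 10]
  [13] addr=0xb0 blk=22 s=2: MISS | VC [24, 10, 6]
  [14] addr=0x52 blk=10 s=2: VC-HIT | VC [24, 22, 6]

MISSES = 8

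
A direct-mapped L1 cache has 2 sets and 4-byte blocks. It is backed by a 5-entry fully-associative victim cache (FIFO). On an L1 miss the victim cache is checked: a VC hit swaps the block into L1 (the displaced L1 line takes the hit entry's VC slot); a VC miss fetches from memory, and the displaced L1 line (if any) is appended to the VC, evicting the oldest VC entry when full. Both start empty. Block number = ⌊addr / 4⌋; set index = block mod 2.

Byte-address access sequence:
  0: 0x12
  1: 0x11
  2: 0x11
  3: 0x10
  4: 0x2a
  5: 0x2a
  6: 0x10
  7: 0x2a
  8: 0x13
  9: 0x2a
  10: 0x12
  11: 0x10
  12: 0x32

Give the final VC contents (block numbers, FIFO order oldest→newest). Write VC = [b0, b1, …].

#0 0x12→b4/s0 MISS; vc=[]
#1 0x11→b4/s0 L1-HIT; vc=[]
#2 0x11→b4/s0 L1-HIT; vc=[]
#3 0x10→b4/s0 L1-HIT; vc=[]
#4 0x2a→b10/s0 MISS; vc=[4]
#5 0x2a→b10/s0 L1-HIT; vc=[4]
#6 0x10→b4/s0 VC-HIT; vc=[10]
#7 0x2a→b10/s0 VC-HIT; vc=[4]
#8 0x13→b4/s0 VC-HIT; vc=[10]
#9 0x2a→b10/s0 VC-HIT; vc=[4]
#10 0x12→b4/s0 VC-HIT; vc=[10]
#11 0x10→b4/s0 L1-HIT; vc=[10]
#12 0x32→b12/s0 MISS; vc=[10,4]

VC = [10, 4]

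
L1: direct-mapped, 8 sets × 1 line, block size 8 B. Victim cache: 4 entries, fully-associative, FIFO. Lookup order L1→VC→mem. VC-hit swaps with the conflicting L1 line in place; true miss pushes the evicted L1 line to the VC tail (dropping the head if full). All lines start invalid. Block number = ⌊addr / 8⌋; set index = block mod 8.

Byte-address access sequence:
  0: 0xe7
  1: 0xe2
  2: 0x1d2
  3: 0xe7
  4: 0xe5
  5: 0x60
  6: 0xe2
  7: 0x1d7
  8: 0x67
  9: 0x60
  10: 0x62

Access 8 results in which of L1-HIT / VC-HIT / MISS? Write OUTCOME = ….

#0 0xe7→b28/s4 MISS; vc=[]
#1 0xe2→b28/s4 L1-HIT; vc=[]
#2 0x1d2→b58/s2 MISS; vc=[]
#3 0xe7→b28/s4 L1-HIT; vc=[]
#4 0xe5→b28/s4 L1-HIT; vc=[]
#5 0x60→b12/s4 MISS; vc=[28]
#6 0xe2→b28/s4 VC-HIT; vc=[12]
#7 0x1d7→b58/s2 L1-HIT; vc=[12]
#8 0x67→b12/s4 VC-HIT; vc=[28]
#9 0x60→b12/s4 L1-HIT; vc=[28]
#10 0x62→b12/s4 L1-HIT; vc=[28]

OUTCOME = VC-HIT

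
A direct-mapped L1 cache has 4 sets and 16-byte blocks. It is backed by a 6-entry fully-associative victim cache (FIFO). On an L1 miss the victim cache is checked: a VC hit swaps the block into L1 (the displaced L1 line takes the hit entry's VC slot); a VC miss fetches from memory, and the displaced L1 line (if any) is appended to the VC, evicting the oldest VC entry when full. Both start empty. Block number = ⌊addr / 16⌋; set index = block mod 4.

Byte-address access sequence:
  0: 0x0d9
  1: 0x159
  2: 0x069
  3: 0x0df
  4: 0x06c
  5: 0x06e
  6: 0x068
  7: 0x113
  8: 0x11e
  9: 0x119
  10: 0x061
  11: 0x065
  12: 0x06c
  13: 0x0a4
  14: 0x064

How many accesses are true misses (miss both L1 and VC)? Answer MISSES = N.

MISSES = 5

#0 0xd9→b13/s1 MISS; vc=[]
#1 0x159→b21/s1 MISS; vc=[13]
#2 0x69→b6/s2 MISS; vc=[13]
#3 0xdf→b13/s1 VC-HIT; vc=[21]
#4 0x6c→b6/s2 L1-HIT; vc=[21]
#5 0x6e→b6/s2 L1-HIT; vc=[21]
#6 0x68→b6/s2 L1-HIT; vc=[21]
#7 0x113→b17/s1 MISS; vc=[21,13]
#8 0x11e→b17/s1 L1-HIT; vc=[21,13]
#9 0x119→b17/s1 L1-HIT; vc=[21,13]
#10 0x61→b6/s2 L1-HIT; vc=[21,13]
#11 0x65→b6/s2 L1-HIT; vc=[21,13]
#12 0x6c→b6/s2 L1-HIT; vc=[21,13]
#13 0xa4→b10/s2 MISS; vc=[21,13,6]
#14 0x64→b6/s2 VC-HIT; vc=[21,13,10]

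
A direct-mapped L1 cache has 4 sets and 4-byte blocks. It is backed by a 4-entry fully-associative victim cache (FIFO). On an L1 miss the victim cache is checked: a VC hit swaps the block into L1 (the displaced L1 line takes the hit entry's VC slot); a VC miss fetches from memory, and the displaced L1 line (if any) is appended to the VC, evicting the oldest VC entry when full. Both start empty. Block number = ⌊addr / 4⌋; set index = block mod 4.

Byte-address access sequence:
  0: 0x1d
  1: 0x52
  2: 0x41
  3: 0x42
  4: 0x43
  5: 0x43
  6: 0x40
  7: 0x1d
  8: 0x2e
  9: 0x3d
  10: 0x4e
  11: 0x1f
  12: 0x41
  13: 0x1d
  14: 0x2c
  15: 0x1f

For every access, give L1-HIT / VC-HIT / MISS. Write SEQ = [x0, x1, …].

SEQ = [MISS, MISS, MISS, L1-HIT, L1-HIT, L1-HIT, L1-HIT, L1-HIT, MISS, MISS, MISS, VC-HIT, L1-HIT, L1-HIT, VC-HIT, VC-HIT]

#0 0x1d→b7/s3 MISS; vc=[]
#1 0x52→b20/s0 MISS; vc=[]
#2 0x41→b16/s0 MISS; vc=[20]
#3 0x42→b16/s0 L1-HIT; vc=[20]
#4 0x43→b16/s0 L1-HIT; vc=[20]
#5 0x43→b16/s0 L1-HIT; vc=[20]
#6 0x40→b16/s0 L1-HIT; vc=[20]
#7 0x1d→b7/s3 L1-HIT; vc=[20]
#8 0x2e→b11/s3 MISS; vc=[20,7]
#9 0x3d→b15/s3 MISS; vc=[20,7,11]
#10 0x4e→b19/s3 MISS; vc=[20,7,11,15]
#11 0x1f→b7/s3 VC-HIT; vc=[20,19,11,15]
#12 0x41→b16/s0 L1-HIT; vc=[20,19,11,15]
#13 0x1d→b7/s3 L1-HIT; vc=[20,19,11,15]
#14 0x2c→b11/s3 VC-HIT; vc=[20,19,7,15]
#15 0x1f→b7/s3 VC-HIT; vc=[20,19,11,15]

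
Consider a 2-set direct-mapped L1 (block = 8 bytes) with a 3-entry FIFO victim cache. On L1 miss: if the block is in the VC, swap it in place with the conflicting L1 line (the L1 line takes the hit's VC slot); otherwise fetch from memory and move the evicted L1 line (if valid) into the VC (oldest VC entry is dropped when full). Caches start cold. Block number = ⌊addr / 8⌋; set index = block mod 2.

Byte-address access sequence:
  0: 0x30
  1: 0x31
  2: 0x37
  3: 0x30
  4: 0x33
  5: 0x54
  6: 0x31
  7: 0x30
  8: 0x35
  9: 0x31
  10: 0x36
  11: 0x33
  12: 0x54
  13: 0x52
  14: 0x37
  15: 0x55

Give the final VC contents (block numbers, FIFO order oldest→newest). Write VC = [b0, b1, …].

VC = [6]

  [0] addr=0x30 blk=6 s=0: MISS | VC []
  [1] addr=0x31 blk=6 s=0: L1-HIT | VC []
  [2] addr=0x37 blk=6 s=0: L1-HIT | VC []
  [3] addr=0x30 blk=6 s=0: L1-HIT | VC []
  [4] addr=0x33 blk=6 s=0: L1-HIT | VC []
  [5] addr=0x54 blk=10 s=0: MISS | VC [6]
  [6] addr=0x31 blk=6 s=0: VC-HIT | VC [10]
  [7] addr=0x30 blk=6 s=0: L1-HIT | VC [10]
  [8] addr=0x35 blk=6 s=0: L1-HIT | VC [10]
  [9] addr=0x31 blk=6 s=0: L1-HIT | VC [10]
  [10] addr=0x36 blk=6 s=0: L1-HIT | VC [10]
  [11] addr=0x33 blk=6 s=0: L1-HIT | VC [10]
  [12] addr=0x54 blk=10 s=0: VC-HIT | VC [6]
  [13] addr=0x52 blk=10 s=0: L1-HIT | VC [6]
  [14] addr=0x37 blk=6 s=0: VC-HIT | VC [10]
  [15] addr=0x55 blk=10 s=0: VC-HIT | VC [6]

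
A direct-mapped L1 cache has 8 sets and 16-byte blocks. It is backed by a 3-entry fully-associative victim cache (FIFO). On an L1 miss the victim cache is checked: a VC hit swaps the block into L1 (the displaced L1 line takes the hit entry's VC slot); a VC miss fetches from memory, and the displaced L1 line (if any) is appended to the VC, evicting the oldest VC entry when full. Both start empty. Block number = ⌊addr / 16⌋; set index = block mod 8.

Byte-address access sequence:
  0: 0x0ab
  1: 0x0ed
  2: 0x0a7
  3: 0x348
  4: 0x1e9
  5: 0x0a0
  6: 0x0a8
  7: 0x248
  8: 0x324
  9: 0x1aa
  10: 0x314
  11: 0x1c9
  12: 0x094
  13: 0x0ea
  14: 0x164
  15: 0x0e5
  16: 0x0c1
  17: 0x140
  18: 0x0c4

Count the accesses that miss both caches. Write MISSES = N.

0: 0xab (blk 10, set 2) → MISS  vc=[]
1: 0xed (blk 14, set 6) → MISS  vc=[]
2: 0xa7 (blk 10, set 2) → L1-HIT  vc=[]
3: 0x348 (blk 52, set 4) → MISS  vc=[]
4: 0x1e9 (blk 30, set 6) → MISS  vc=[14]
5: 0xa0 (blk 10, set 2) → L1-HIT  vc=[14]
6: 0xa8 (blk 10, set 2) → L1-HIT  vc=[14]
7: 0x248 (blk 36, set 4) → MISS  vc=[14, 52]
8: 0x324 (blk 50, set 2) → MISS  vc=[14, 52, 10]
9: 0x1aa (blk 26, set 2) → MISS  vc=[52, 10, 50]
10: 0x314 (blk 49, set 1) → MISS  vc=[52, 10, 50]
11: 0x1c9 (blk 28, set 4) → MISS  vc=[10, 50, 36]
12: 0x94 (blk 9, set 1) → MISS  vc=[50, 36, 49]
13: 0xea (blk 14, set 6) → MISS  vc=[36, 49, 30]
14: 0x164 (blk 22, set 6) → MISS  vc=[49, 30, 14]
15: 0xe5 (blk 14, set 6) → VC-HIT  vc=[49, 30, 22]
16: 0xc1 (blk 12, set 4) → MISS  vc=[30, 22, 28]
17: 0x140 (blk 20, set 4) → MISS  vc=[22, 28, 12]
18: 0xc4 (blk 12, set 4) → VC-HIT  vc=[22, 28, 20]

MISSES = 14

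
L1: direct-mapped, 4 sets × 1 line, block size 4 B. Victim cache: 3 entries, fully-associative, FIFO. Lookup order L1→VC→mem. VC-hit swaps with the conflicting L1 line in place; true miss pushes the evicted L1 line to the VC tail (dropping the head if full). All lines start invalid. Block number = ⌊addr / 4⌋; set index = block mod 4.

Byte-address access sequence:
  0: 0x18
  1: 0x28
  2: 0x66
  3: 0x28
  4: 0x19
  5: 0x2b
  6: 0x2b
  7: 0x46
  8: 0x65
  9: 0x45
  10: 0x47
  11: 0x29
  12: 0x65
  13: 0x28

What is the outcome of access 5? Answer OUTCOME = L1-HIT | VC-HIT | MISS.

#0 0x18→b6/s2 MISS; vc=[]
#1 0x28→b10/s2 MISS; vc=[6]
#2 0x66→b25/s1 MISS; vc=[6]
#3 0x28→b10/s2 L1-HIT; vc=[6]
#4 0x19→b6/s2 VC-HIT; vc=[10]
#5 0x2b→b10/s2 VC-HIT; vc=[6]
#6 0x2b→b10/s2 L1-HIT; vc=[6]
#7 0x46→b17/s1 MISS; vc=[6,25]
#8 0x65→b25/s1 VC-HIT; vc=[6,17]
#9 0x45→b17/s1 VC-HIT; vc=[6,25]
#10 0x47→b17/s1 L1-HIT; vc=[6,25]
#11 0x29→b10/s2 L1-HIT; vc=[6,25]
#12 0x65→b25/s1 VC-HIT; vc=[6,17]
#13 0x28→b10/s2 L1-HIT; vc=[6,17]

OUTCOME = VC-HIT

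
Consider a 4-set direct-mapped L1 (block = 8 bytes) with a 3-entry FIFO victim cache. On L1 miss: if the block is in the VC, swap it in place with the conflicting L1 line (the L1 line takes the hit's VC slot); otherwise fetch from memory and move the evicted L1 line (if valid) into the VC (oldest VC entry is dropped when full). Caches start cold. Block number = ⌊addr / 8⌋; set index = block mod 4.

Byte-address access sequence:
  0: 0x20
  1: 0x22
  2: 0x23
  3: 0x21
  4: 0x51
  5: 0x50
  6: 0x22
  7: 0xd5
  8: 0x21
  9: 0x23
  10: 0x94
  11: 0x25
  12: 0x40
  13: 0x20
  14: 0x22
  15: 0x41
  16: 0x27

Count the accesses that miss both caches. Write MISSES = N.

MISSES = 5

0: 0x20 (blk 4, set 0) → MISS  vc=[]
1: 0x22 (blk 4, set 0) → L1-HIT  vc=[]
2: 0x23 (blk 4, set 0) → L1-HIT  vc=[]
3: 0x21 (blk 4, set 0) → L1-HIT  vc=[]
4: 0x51 (blk 10, set 2) → MISS  vc=[]
5: 0x50 (blk 10, set 2) → L1-HIT  vc=[]
6: 0x22 (blk 4, set 0) → L1-HIT  vc=[]
7: 0xd5 (blk 26, set 2) → MISS  vc=[10]
8: 0x21 (blk 4, set 0) → L1-HIT  vc=[10]
9: 0x23 (blk 4, set 0) → L1-HIT  vc=[10]
10: 0x94 (blk 18, set 2) → MISS  vc=[10, 26]
11: 0x25 (blk 4, set 0) → L1-HIT  vc=[10, 26]
12: 0x40 (blk 8, set 0) → MISS  vc=[10, 26, 4]
13: 0x20 (blk 4, set 0) → VC-HIT  vc=[10, 26, 8]
14: 0x22 (blk 4, set 0) → L1-HIT  vc=[10, 26, 8]
15: 0x41 (blk 8, set 0) → VC-HIT  vc=[10, 26, 4]
16: 0x27 (blk 4, set 0) → VC-HIT  vc=[10, 26, 8]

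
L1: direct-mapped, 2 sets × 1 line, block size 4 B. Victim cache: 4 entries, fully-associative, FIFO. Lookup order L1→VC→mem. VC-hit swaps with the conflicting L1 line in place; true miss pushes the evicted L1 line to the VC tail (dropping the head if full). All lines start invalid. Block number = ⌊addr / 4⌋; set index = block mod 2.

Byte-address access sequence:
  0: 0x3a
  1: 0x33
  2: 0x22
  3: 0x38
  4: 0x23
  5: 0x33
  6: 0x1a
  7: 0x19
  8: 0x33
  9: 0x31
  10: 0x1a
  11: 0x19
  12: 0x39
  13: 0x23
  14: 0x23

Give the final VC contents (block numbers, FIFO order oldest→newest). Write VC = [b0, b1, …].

0: 0x3a (blk 14, set 0) → MISS  vc=[]
1: 0x33 (blk 12, set 0) → MISS  vc=[14]
2: 0x22 (blk 8, set 0) → MISS  vc=[14, 12]
3: 0x38 (blk 14, set 0) → VC-HIT  vc=[8, 12]
4: 0x23 (blk 8, set 0) → VC-HIT  vc=[14, 12]
5: 0x33 (blk 12, set 0) → VC-HIT  vc=[14, 8]
6: 0x1a (blk 6, set 0) → MISS  vc=[14, 8, 12]
7: 0x19 (blk 6, set 0) → L1-HIT  vc=[14, 8, 12]
8: 0x33 (blk 12, set 0) → VC-HIT  vc=[14, 8, 6]
9: 0x31 (blk 12, set 0) → L1-HIT  vc=[14, 8, 6]
10: 0x1a (blk 6, set 0) → VC-HIT  vc=[14, 8, 12]
11: 0x19 (blk 6, set 0) → L1-HIT  vc=[14, 8, 12]
12: 0x39 (blk 14, set 0) → VC-HIT  vc=[6, 8, 12]
13: 0x23 (blk 8, set 0) → VC-HIT  vc=[6, 14, 12]
14: 0x23 (blk 8, set 0) → L1-HIT  vc=[6, 14, 12]

VC = [6, 14, 12]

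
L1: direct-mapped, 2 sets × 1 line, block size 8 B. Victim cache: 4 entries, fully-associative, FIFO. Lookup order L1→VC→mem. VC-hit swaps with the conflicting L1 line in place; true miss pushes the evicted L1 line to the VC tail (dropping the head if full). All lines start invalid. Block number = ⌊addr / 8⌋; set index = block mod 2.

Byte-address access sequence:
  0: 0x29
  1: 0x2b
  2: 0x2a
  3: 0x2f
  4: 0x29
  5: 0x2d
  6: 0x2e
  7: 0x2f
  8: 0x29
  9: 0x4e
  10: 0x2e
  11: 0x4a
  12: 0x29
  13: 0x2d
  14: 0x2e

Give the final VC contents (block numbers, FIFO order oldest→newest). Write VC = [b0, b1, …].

0: 0x29 (blk 5, set 1) → MISS  vc=[]
1: 0x2b (blk 5, set 1) → L1-HIT  vc=[]
2: 0x2a (blk 5, set 1) → L1-HIT  vc=[]
3: 0x2f (blk 5, set 1) → L1-HIT  vc=[]
4: 0x29 (blk 5, set 1) → L1-HIT  vc=[]
5: 0x2d (blk 5, set 1) → L1-HIT  vc=[]
6: 0x2e (blk 5, set 1) → L1-HIT  vc=[]
7: 0x2f (blk 5, set 1) → L1-HIT  vc=[]
8: 0x29 (blk 5, set 1) → L1-HIT  vc=[]
9: 0x4e (blk 9, set 1) → MISS  vc=[5]
10: 0x2e (blk 5, set 1) → VC-HIT  vc=[9]
11: 0x4a (blk 9, set 1) → VC-HIT  vc=[5]
12: 0x29 (blk 5, set 1) → VC-HIT  vc=[9]
13: 0x2d (blk 5, set 1) → L1-HIT  vc=[9]
14: 0x2e (blk 5, set 1) → L1-HIT  vc=[9]

VC = [9]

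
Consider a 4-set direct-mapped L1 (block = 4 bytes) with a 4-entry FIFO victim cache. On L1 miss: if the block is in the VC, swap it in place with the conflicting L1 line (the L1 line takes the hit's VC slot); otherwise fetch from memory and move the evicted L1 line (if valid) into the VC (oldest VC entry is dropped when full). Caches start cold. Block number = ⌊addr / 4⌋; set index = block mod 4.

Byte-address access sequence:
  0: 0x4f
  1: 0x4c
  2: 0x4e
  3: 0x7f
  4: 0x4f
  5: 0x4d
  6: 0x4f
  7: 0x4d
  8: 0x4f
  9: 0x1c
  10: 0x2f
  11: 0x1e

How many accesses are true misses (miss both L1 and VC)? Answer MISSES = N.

MISSES = 4

#0 0x4f→b19/s3 MISS; vc=[]
#1 0x4c→b19/s3 L1-HIT; vc=[]
#2 0x4e→b19/s3 L1-HIT; vc=[]
#3 0x7f→b31/s3 MISS; vc=[19]
#4 0x4f→b19/s3 VC-HIT; vc=[31]
#5 0x4d→b19/s3 L1-HIT; vc=[31]
#6 0x4f→b19/s3 L1-HIT; vc=[31]
#7 0x4d→b19/s3 L1-HIT; vc=[31]
#8 0x4f→b19/s3 L1-HIT; vc=[31]
#9 0x1c→b7/s3 MISS; vc=[31,19]
#10 0x2f→b11/s3 MISS; vc=[31,19,7]
#11 0x1e→b7/s3 VC-HIT; vc=[31,19,11]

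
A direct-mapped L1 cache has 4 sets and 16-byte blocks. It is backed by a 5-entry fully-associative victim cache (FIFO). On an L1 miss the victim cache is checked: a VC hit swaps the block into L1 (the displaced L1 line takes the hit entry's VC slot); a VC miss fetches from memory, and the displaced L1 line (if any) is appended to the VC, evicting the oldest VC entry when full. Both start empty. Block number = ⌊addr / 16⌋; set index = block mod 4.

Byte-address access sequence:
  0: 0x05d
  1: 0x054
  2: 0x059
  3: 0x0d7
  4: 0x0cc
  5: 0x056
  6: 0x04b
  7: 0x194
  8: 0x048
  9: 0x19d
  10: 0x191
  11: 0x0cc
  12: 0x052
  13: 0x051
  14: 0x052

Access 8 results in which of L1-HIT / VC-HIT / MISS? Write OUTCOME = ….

  [0] addr=0x5d blk=5 s=1: MISS | VC []
  [1] addr=0x54 blk=5 s=1: L1-HIT | VC []
  [2] addr=0x59 blk=5 s=1: L1-HIT | VC []
  [3] addr=0xd7 blk=13 s=1: MISS | VC [5]
  [4] addr=0xcc blk=12 s=0: MISS | VC [5]
  [5] addr=0x56 blk=5 s=1: VC-HIT | VC [13]
  [6] addr=0x4b blk=4 s=0: MISS | VC [13, 12]
  [7] addr=0x194 blk=25 s=1: MISS | VC [13, 12, 5]
  [8] addr=0x48 blk=4 s=0: L1-HIT | VC [13, 12, 5]
  [9] addr=0x19d blk=25 s=1: L1-HIT | VC [13, 12, 5]
  [10] addr=0x191 blk=25 s=1: L1-HIT | VC [13, 12, 5]
  [11] addr=0xcc blk=12 s=0: VC-HIT | VC [13, 4, 5]
  [12] addr=0x52 blk=5 s=1: VC-HIT | VC [13, 4, 25]
  [13] addr=0x51 blk=5 s=1: L1-HIT | VC [13, 4, 25]
  [14] addr=0x52 blk=5 s=1: L1-HIT | VC [13, 4, 25]

OUTCOME = L1-HIT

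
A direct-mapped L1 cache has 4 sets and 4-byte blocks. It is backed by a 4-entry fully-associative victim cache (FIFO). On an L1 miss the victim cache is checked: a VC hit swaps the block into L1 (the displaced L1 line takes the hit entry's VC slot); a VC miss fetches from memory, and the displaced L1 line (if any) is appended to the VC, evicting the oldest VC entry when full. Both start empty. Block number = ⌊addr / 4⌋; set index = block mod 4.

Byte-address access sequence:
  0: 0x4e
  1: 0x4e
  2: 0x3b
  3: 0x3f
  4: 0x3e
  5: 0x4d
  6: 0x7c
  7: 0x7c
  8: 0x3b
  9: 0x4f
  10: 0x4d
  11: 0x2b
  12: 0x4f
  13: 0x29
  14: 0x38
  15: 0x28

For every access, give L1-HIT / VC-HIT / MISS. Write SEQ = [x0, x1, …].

SEQ = [MISS, L1-HIT, MISS, MISS, L1-HIT, VC-HIT, MISS, L1-HIT, L1-HIT, VC-HIT, L1-HIT, MISS, L1-HIT, L1-HIT, VC-HIT, VC-HIT]

  [0] addr=0x4e blk=19 s=3: MISS | VC []
  [1] addr=0x4e blk=19 s=3: L1-HIT | VC []
  [2] addr=0x3b blk=14 s=2: MISS | VC []
  [3] addr=0x3f blk=15 s=3: MISS | VC [19]
  [4] addr=0x3e blk=15 s=3: L1-HIT | VC [19]
  [5] addr=0x4d blk=19 s=3: VC-HIT | VC [15]
  [6] addr=0x7c blk=31 s=3: MISS | VC [15, 19]
  [7] addr=0x7c blk=31 s=3: L1-HIT | VC [15, 19]
  [8] addr=0x3b blk=14 s=2: L1-HIT | VC [15, 19]
  [9] addr=0x4f blk=19 s=3: VC-HIT | VC [15, 31]
  [10] addr=0x4d blk=19 s=3: L1-HIT | VC [15, 31]
  [11] addr=0x2b blk=10 s=2: MISS | VC [15, 31, 14]
  [12] addr=0x4f blk=19 s=3: L1-HIT | VC [15, 31, 14]
  [13] addr=0x29 blk=10 s=2: L1-HIT | VC [15, 31, 14]
  [14] addr=0x38 blk=14 s=2: VC-HIT | VC [15, 31, 10]
  [15] addr=0x28 blk=10 s=2: VC-HIT | VC [15, 31, 14]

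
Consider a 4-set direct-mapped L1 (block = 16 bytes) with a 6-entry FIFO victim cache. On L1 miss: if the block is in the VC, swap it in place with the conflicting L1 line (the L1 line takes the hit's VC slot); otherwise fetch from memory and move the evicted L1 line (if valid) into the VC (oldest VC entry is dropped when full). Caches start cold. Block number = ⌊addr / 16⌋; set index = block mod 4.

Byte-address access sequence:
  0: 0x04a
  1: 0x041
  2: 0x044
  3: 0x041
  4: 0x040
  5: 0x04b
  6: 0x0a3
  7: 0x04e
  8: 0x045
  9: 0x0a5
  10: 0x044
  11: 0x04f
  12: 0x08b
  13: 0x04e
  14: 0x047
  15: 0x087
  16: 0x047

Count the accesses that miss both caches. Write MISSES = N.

0: 0x4a (blk 4, set 0) → MISS  vc=[]
1: 0x41 (blk 4, set 0) → L1-HIT  vc=[]
2: 0x44 (blk 4, set 0) → L1-HIT  vc=[]
3: 0x41 (blk 4, set 0) → L1-HIT  vc=[]
4: 0x40 (blk 4, set 0) → L1-HIT  vc=[]
5: 0x4b (blk 4, set 0) → L1-HIT  vc=[]
6: 0xa3 (blk 10, set 2) → MISS  vc=[]
7: 0x4e (blk 4, set 0) → L1-HIT  vc=[]
8: 0x45 (blk 4, set 0) → L1-HIT  vc=[]
9: 0xa5 (blk 10, set 2) → L1-HIT  vc=[]
10: 0x44 (blk 4, set 0) → L1-HIT  vc=[]
11: 0x4f (blk 4, set 0) → L1-HIT  vc=[]
12: 0x8b (blk 8, set 0) → MISS  vc=[4]
13: 0x4e (blk 4, set 0) → VC-HIT  vc=[8]
14: 0x47 (blk 4, set 0) → L1-HIT  vc=[8]
15: 0x87 (blk 8, set 0) → VC-HIT  vc=[4]
16: 0x47 (blk 4, set 0) → VC-HIT  vc=[8]

MISSES = 3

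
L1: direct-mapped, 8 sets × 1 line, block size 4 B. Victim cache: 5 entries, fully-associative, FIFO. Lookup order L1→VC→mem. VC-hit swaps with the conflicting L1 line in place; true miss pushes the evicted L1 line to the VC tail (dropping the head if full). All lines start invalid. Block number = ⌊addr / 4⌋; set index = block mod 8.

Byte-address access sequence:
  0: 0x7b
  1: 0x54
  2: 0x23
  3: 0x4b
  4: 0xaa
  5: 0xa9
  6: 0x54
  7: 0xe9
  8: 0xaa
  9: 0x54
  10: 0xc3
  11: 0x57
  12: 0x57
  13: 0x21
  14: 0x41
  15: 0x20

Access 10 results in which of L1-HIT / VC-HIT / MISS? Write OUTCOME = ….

0: 0x7b (blk 30, set 6) → MISS  vc=[]
1: 0x54 (blk 21, set 5) → MISS  vc=[]
2: 0x23 (blk 8, set 0) → MISS  vc=[]
3: 0x4b (blk 18, set 2) → MISS  vc=[]
4: 0xaa (blk 42, set 2) → MISS  vc=[18]
5: 0xa9 (blk 42, set 2) → L1-HIT  vc=[18]
6: 0x54 (blk 21, set 5) → L1-HIT  vc=[18]
7: 0xe9 (blk 58, set 2) → MISS  vc=[18, 42]
8: 0xaa (blk 42, set 2) → VC-HIT  vc=[18, 58]
9: 0x54 (blk 21, set 5) → L1-HIT  vc=[18, 58]
10: 0xc3 (blk 48, set 0) → MISS  vc=[18, 58, 8]
11: 0x57 (blk 21, set 5) → L1-HIT  vc=[18, 58, 8]
12: 0x57 (blk 21, set 5) → L1-HIT  vc=[18, 58, 8]
13: 0x21 (blk 8, set 0) → VC-HIT  vc=[18, 58, 48]
14: 0x41 (blk 16, set 0) → MISS  vc=[18, 58, 48, 8]
15: 0x20 (blk 8, set 0) → VC-HIT  vc=[18, 58, 48, 16]

OUTCOME = MISS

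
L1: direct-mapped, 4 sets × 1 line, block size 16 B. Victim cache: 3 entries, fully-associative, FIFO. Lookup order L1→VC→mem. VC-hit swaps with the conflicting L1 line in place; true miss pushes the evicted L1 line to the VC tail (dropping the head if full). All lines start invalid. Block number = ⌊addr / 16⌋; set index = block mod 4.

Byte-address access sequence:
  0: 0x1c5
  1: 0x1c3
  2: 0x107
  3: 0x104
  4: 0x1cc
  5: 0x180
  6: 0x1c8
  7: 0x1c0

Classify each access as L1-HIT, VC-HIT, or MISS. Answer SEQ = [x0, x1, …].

SEQ = [MISS, L1-HIT, MISS, L1-HIT, VC-HIT, MISS, VC-HIT, L1-HIT]

  [0] addr=0x1c5 blk=28 s=0: MISS | VC []
  [1] addr=0x1c3 blk=28 s=0: L1-HIT | VC []
  [2] addr=0x107 blk=16 s=0: MISS | VC [28]
  [3] addr=0x104 blk=16 s=0: L1-HIT | VC [28]
  [4] addr=0x1cc blk=28 s=0: VC-HIT | VC [16]
  [5] addr=0x180 blk=24 s=0: MISS | VC [16, 28]
  [6] addr=0x1c8 blk=28 s=0: VC-HIT | VC [16, 24]
  [7] addr=0x1c0 blk=28 s=0: L1-HIT | VC [16, 24]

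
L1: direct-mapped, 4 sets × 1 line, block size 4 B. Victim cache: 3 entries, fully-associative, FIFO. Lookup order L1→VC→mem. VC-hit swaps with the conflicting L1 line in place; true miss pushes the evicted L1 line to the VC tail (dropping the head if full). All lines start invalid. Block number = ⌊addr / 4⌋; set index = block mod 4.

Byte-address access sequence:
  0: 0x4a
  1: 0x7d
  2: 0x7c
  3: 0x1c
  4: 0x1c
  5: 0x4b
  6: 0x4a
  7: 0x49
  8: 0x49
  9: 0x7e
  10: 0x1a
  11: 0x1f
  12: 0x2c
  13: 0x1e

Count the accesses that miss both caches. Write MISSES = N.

0: 0x4a (blk 18, set 2) → MISS  vc=[]
1: 0x7d (blk 31, set 3) → MISS  vc=[]
2: 0x7c (blk 31, set 3) → L1-HIT  vc=[]
3: 0x1c (blk 7, set 3) → MISS  vc=[31]
4: 0x1c (blk 7, set 3) → L1-HIT  vc=[31]
5: 0x4b (blk 18, set 2) → L1-HIT  vc=[31]
6: 0x4a (blk 18, set 2) → L1-HIT  vc=[31]
7: 0x49 (blk 18, set 2) → L1-HIT  vc=[31]
8: 0x49 (blk 18, set 2) → L1-HIT  vc=[31]
9: 0x7e (blk 31, set 3) → VC-HIT  vc=[7]
10: 0x1a (blk 6, set 2) → MISS  vc=[7, 18]
11: 0x1f (blk 7, set 3) → VC-HIT  vc=[31, 18]
12: 0x2c (blk 11, set 3) → MISS  vc=[31, 18, 7]
13: 0x1e (blk 7, set 3) → VC-HIT  vc=[31, 18, 11]

MISSES = 5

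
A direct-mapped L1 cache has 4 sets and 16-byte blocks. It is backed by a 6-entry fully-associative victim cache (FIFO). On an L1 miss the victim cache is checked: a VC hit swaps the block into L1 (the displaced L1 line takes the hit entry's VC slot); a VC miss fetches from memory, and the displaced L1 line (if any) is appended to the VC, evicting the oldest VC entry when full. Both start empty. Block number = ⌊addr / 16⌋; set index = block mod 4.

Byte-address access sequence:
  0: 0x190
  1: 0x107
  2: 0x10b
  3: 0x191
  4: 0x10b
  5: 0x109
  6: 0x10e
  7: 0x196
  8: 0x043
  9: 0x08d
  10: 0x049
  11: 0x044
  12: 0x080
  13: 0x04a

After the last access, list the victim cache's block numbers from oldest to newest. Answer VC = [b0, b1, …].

VC = [16, 8]

  [0] addr=0x190 blk=25 s=1: MISS | VC []
  [1] addr=0x107 blk=16 s=0: MISS | VC []
  [2] addr=0x10b blk=16 s=0: L1-HIT | VC []
  [3] addr=0x191 blk=25 s=1: L1-HIT | VC []
  [4] addr=0x10b blk=16 s=0: L1-HIT | VC []
  [5] addr=0x109 blk=16 s=0: L1-HIT | VC []
  [6] addr=0x10e blk=16 s=0: L1-HIT | VC []
  [7] addr=0x196 blk=25 s=1: L1-HIT | VC []
  [8] addr=0x43 blk=4 s=0: MISS | VC [16]
  [9] addr=0x8d blk=8 s=0: MISS | VC [16, 4]
  [10] addr=0x49 blk=4 s=0: VC-HIT | VC [16, 8]
  [11] addr=0x44 blk=4 s=0: L1-HIT | VC [16, 8]
  [12] addr=0x80 blk=8 s=0: VC-HIT | VC [16, 4]
  [13] addr=0x4a blk=4 s=0: VC-HIT | VC [16, 8]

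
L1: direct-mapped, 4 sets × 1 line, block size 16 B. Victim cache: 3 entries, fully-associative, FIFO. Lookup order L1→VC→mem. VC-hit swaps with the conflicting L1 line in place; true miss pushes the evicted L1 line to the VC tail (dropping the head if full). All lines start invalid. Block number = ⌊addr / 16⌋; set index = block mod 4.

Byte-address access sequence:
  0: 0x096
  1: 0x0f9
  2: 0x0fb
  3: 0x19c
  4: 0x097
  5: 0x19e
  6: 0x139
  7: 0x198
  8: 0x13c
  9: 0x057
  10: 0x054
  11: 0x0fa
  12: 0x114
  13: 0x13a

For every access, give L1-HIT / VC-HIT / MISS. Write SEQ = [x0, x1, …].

#0 0x96→b9/s1 MISS; vc=[]
#1 0xf9→b15/s3 MISS; vc=[]
#2 0xfb→b15/s3 L1-HIT; vc=[]
#3 0x19c→b25/s1 MISS; vc=[9]
#4 0x97→b9/s1 VC-HIT; vc=[25]
#5 0x19e→b25/s1 VC-HIT; vc=[9]
#6 0x139→b19/s3 MISS; vc=[9,15]
#7 0x198→b25/s1 L1-HIT; vc=[9,15]
#8 0x13c→b19/s3 L1-HIT; vc=[9,15]
#9 0x57→b5/s1 MISS; vc=[9,15,25]
#10 0x54→b5/s1 L1-HIT; vc=[9,15,25]
#11 0xfa→b15/s3 VC-HIT; vc=[9,19,25]
#12 0x114→b17/s1 MISS; vc=[19,25,5]
#13 0x13a→b19/s3 VC-HIT; vc=[15,25,5]

SEQ = [MISS, MISS, L1-HIT, MISS, VC-HIT, VC-HIT, MISS, L1-HIT, L1-HIT, MISS, L1-HIT, VC-HIT, MISS, VC-HIT]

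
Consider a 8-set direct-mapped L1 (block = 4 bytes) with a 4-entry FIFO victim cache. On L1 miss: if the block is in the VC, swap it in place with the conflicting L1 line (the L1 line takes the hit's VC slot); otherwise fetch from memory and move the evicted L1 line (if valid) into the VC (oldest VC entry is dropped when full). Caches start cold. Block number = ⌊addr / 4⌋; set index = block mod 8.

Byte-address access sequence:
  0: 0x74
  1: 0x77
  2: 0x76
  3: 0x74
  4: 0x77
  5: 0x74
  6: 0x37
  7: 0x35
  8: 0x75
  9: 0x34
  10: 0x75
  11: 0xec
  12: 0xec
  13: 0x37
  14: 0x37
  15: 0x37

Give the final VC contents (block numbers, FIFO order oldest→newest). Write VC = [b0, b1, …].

0: 0x74 (blk 29, set 5) → MISS  vc=[]
1: 0x77 (blk 29, set 5) → L1-HIT  vc=[]
2: 0x76 (blk 29, set 5) → L1-HIT  vc=[]
3: 0x74 (blk 29, set 5) → L1-HIT  vc=[]
4: 0x77 (blk 29, set 5) → L1-HIT  vc=[]
5: 0x74 (blk 29, set 5) → L1-HIT  vc=[]
6: 0x37 (blk 13, set 5) → MISS  vc=[29]
7: 0x35 (blk 13, set 5) → L1-HIT  vc=[29]
8: 0x75 (blk 29, set 5) → VC-HIT  vc=[13]
9: 0x34 (blk 13, set 5) → VC-HIT  vc=[29]
10: 0x75 (blk 29, set 5) → VC-HIT  vc=[13]
11: 0xec (blk 59, set 3) → MISS  vc=[13]
12: 0xec (blk 59, set 3) → L1-HIT  vc=[13]
13: 0x37 (blk 13, set 5) → VC-HIT  vc=[29]
14: 0x37 (blk 13, set 5) → L1-HIT  vc=[29]
15: 0x37 (blk 13, set 5) → L1-HIT  vc=[29]

VC = [29]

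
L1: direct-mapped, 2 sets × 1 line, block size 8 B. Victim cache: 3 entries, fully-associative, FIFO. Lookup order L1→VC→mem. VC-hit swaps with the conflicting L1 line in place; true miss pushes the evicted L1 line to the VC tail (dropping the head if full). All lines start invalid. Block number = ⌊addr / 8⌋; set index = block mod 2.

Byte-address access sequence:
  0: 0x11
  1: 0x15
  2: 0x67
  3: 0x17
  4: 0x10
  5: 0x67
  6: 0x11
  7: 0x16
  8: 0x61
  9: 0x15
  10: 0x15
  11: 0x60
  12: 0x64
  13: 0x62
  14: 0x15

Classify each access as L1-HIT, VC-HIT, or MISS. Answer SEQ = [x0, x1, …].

#0 0x11→b2/s0 MISS; vc=[]
#1 0x15→b2/s0 L1-HIT; vc=[]
#2 0x67→b12/s0 MISS; vc=[2]
#3 0x17→b2/s0 VC-HIT; vc=[12]
#4 0x10→b2/s0 L1-HIT; vc=[12]
#5 0x67→b12/s0 VC-HIT; vc=[2]
#6 0x11→b2/s0 VC-HIT; vc=[12]
#7 0x16→b2/s0 L1-HIT; vc=[12]
#8 0x61→b12/s0 VC-HIT; vc=[2]
#9 0x15→b2/s0 VC-HIT; vc=[12]
#10 0x15→b2/s0 L1-HIT; vc=[12]
#11 0x60→b12/s0 VC-HIT; vc=[2]
#12 0x64→b12/s0 L1-HIT; vc=[2]
#13 0x62→b12/s0 L1-HIT; vc=[2]
#14 0x15→b2/s0 VC-HIT; vc=[12]

SEQ = [MISS, L1-HIT, MISS, VC-HIT, L1-HIT, VC-HIT, VC-HIT, L1-HIT, VC-HIT, VC-HIT, L1-HIT, VC-HIT, L1-HIT, L1-HIT, VC-HIT]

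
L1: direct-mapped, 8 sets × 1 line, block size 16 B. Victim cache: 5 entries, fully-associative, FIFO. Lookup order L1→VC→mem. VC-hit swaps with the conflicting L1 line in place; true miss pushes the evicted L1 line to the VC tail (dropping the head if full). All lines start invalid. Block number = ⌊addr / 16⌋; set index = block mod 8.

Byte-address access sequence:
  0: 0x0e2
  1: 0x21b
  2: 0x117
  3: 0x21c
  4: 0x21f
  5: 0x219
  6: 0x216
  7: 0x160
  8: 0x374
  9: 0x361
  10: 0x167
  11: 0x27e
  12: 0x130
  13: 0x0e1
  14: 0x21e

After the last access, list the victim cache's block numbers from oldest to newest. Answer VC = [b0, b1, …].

VC = [17, 22, 54, 55]

#0 0xe2→b14/s6 MISS; vc=[]
#1 0x21b→b33/s1 MISS; vc=[]
#2 0x117→b17/s1 MISS; vc=[33]
#3 0x21c→b33/s1 VC-HIT; vc=[17]
#4 0x21f→b33/s1 L1-HIT; vc=[17]
#5 0x219→b33/s1 L1-HIT; vc=[17]
#6 0x216→b33/s1 L1-HIT; vc=[17]
#7 0x160→b22/s6 MISS; vc=[17,14]
#8 0x374→b55/s7 MISS; vc=[17,14]
#9 0x361→b54/s6 MISS; vc=[17,14,22]
#10 0x167→b22/s6 VC-HIT; vc=[17,14,54]
#11 0x27e→b39/s7 MISS; vc=[17,14,54,55]
#12 0x130→b19/s3 MISS; vc=[17,14,54,55]
#13 0xe1→b14/s6 VC-HIT; vc=[17,22,54,55]
#14 0x21e→b33/s1 L1-HIT; vc=[17,22,54,55]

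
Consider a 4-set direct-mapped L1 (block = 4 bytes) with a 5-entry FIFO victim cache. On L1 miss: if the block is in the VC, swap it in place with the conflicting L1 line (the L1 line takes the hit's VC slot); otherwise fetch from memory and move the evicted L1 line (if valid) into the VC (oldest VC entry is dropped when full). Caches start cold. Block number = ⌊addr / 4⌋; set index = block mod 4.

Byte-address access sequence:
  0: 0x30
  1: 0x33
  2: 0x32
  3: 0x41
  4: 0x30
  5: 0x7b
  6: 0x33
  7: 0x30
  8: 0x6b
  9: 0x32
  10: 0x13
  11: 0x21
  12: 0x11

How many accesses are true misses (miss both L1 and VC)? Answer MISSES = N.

#0 0x30→b12/s0 MISS; vc=[]
#1 0x33→b12/s0 L1-HIT; vc=[]
#2 0x32→b12/s0 L1-HIT; vc=[]
#3 0x41→b16/s0 MISS; vc=[12]
#4 0x30→b12/s0 VC-HIT; vc=[16]
#5 0x7b→b30/s2 MISS; vc=[16]
#6 0x33→b12/s0 L1-HIT; vc=[16]
#7 0x30→b12/s0 L1-HIT; vc=[16]
#8 0x6b→b26/s2 MISS; vc=[16,30]
#9 0x32→b12/s0 L1-HIT; vc=[16,30]
#10 0x13→b4/s0 MISS; vc=[16,30,12]
#11 0x21→b8/s0 MISS; vc=[16,30,12,4]
#12 0x11→b4/s0 VC-HIT; vc=[16,30,12,8]

MISSES = 6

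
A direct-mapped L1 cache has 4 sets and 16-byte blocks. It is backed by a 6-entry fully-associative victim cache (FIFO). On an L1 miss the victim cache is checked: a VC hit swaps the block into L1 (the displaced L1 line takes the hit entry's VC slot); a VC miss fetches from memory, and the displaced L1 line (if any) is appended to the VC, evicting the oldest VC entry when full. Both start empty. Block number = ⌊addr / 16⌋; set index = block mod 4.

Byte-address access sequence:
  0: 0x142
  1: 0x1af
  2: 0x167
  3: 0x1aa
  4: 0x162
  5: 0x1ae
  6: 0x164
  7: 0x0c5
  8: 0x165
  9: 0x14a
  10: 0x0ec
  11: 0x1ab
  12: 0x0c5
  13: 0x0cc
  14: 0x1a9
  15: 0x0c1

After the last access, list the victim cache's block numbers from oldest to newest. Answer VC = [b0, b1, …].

VC = [14, 20, 22]

0: 0x142 (blk 20, set 0) → MISS  vc=[]
1: 0x1af (blk 26, set 2) → MISS  vc=[]
2: 0x167 (blk 22, set 2) → MISS  vc=[26]
3: 0x1aa (blk 26, set 2) → VC-HIT  vc=[22]
4: 0x162 (blk 22, set 2) → VC-HIT  vc=[26]
5: 0x1ae (blk 26, set 2) → VC-HIT  vc=[22]
6: 0x164 (blk 22, set 2) → VC-HIT  vc=[26]
7: 0xc5 (blk 12, set 0) → MISS  vc=[26, 20]
8: 0x165 (blk 22, set 2) → L1-HIT  vc=[26, 20]
9: 0x14a (blk 20, set 0) → VC-HIT  vc=[26, 12]
10: 0xec (blk 14, set 2) → MISS  vc=[26, 12, 22]
11: 0x1ab (blk 26, set 2) → VC-HIT  vc=[14, 12, 22]
12: 0xc5 (blk 12, set 0) → VC-HIT  vc=[14, 20, 22]
13: 0xcc (blk 12, set 0) → L1-HIT  vc=[14, 20, 22]
14: 0x1a9 (blk 26, set 2) → L1-HIT  vc=[14, 20, 22]
15: 0xc1 (blk 12, set 0) → L1-HIT  vc=[14, 20, 22]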